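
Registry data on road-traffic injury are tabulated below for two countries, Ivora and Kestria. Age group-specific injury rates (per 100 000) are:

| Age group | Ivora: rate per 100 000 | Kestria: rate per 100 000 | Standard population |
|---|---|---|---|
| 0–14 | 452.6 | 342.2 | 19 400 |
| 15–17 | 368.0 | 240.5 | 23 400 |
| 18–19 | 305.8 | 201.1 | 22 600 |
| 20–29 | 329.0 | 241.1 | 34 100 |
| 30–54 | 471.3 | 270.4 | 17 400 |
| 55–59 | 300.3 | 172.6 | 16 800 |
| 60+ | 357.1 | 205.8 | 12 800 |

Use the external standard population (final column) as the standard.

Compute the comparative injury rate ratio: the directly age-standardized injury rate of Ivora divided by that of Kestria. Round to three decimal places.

Standard total = 146 500; weights = 0.1324, 0.1597, 0.1543, 0.2328, 0.1188, 0.1147, 0.0874.
Ivora: 0.1324×452.6 + 0.1597×368.0 + 0.1543×305.8 + 0.2328×329.0 + 0.1188×471.3 + 0.1147×300.3 + 0.0874×357.1 = 364.0830 per 100 000.
Kestria: 0.1324×342.2 + 0.1597×240.5 + 0.1543×201.1 + 0.2328×241.1 + 0.1188×270.4 + 0.1147×172.6 + 0.0874×205.8 = 240.7620 per 100 000.
Ratio = 364.0830 ÷ 240.7620 = 1.51221.

1.512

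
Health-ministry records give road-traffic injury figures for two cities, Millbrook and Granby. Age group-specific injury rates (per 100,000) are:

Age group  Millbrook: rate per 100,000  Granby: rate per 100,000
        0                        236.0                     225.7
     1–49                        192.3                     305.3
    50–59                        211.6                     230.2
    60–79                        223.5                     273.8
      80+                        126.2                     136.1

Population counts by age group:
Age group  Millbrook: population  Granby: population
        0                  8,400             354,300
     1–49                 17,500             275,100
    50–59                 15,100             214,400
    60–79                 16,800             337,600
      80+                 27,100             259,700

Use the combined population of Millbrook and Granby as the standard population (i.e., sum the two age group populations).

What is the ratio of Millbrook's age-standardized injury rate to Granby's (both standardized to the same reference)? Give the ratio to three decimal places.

Combined standard total = 1,526,000; weights = 0.2377, 0.1917, 0.1504, 0.2322, 0.1879.
Millbrook: 0.2377×236.0 + 0.1917×192.3 + 0.1504×211.6 + 0.2322×223.5 + 0.1879×126.2 = 200.4121 per 100,000.
Granby: 0.2377×225.7 + 0.1917×305.3 + 0.1504×230.2 + 0.2322×273.8 + 0.1879×136.1 = 235.9707 per 100,000.
Ratio = 200.4121 ÷ 235.9707 = 0.84931.

0.849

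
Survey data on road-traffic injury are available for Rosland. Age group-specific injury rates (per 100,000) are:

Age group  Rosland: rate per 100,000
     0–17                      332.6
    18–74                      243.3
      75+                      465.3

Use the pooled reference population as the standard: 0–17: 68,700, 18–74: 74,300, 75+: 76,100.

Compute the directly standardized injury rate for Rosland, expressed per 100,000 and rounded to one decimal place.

348.4

Standard total = 219,100; weights = 0.3136, 0.3391, 0.3473.
Standardized rate: 0.3136×332.6 + 0.3391×243.3 + 0.3473×465.3 = 348.4078 per 100,000.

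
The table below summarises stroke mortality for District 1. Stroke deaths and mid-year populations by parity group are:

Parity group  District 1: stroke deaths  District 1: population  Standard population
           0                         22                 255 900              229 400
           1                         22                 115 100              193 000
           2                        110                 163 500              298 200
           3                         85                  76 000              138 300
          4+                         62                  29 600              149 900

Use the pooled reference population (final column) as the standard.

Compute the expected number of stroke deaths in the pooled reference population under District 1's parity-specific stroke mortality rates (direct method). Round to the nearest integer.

726

Parity-specific rates per 100 000 for District 1: 8.60, 19.11, 67.28, 111.84, 209.46.
Expected stroke deaths = Σ (standard pop × parity-specific rate ÷ 100 000)
= 229 400×8.60/100 000 + 193 000×19.11/100 000 + 298 200×67.28/100 000 + 138 300×111.84/100 000 + 149 900×209.46/100 000
= 19.72 + 36.89 + 200.62 + 154.68 + 313.98 = 725.89.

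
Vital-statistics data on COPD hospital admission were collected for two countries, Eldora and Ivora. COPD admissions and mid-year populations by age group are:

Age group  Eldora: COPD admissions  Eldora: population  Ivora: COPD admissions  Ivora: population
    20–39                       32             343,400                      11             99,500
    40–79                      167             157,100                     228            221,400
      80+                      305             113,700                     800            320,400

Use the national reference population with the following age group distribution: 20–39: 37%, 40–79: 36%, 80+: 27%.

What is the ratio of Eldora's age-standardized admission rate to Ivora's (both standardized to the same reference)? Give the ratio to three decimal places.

1.051

Age-specific rates per 10,000 for Eldora: 0.93, 10.63, 26.82.
For Ivora: 1.11, 10.30, 24.97.
Standard weights: 0.37, 0.36, 0.27.
Eldora: 0.3700×0.93 + 0.3600×10.63 + 0.2700×26.82 = 11.4144 per 10,000.
Ivora: 0.3700×1.11 + 0.3600×10.30 + 0.2700×24.97 = 10.8579 per 10,000.
Ratio = 11.4144 ÷ 10.8579 = 1.05125.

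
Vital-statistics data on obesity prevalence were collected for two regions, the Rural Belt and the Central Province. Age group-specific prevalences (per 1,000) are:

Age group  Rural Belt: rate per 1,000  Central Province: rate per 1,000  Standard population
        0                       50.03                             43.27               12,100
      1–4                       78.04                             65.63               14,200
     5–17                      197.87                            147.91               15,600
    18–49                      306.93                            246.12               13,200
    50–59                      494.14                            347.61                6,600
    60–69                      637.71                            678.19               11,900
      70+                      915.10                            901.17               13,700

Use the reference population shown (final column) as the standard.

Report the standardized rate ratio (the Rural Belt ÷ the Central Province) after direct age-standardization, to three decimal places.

1.085

Standard total = 87,300; weights = 0.1386, 0.1627, 0.1787, 0.1512, 0.0756, 0.1363, 0.1569.
The Rural Belt: 0.1386×50.03 + 0.1627×78.04 + 0.1787×197.87 + 0.1512×306.93 + 0.0756×494.14 + 0.1363×637.71 + 0.1569×915.10 = 369.2866 per 1,000.
The Central Province: 0.1386×43.27 + 0.1627×65.63 + 0.1787×147.91 + 0.1512×246.12 + 0.0756×347.61 + 0.1363×678.19 + 0.1569×901.17 = 340.4629 per 1,000.
Ratio = 369.2866 ÷ 340.4629 = 1.08466.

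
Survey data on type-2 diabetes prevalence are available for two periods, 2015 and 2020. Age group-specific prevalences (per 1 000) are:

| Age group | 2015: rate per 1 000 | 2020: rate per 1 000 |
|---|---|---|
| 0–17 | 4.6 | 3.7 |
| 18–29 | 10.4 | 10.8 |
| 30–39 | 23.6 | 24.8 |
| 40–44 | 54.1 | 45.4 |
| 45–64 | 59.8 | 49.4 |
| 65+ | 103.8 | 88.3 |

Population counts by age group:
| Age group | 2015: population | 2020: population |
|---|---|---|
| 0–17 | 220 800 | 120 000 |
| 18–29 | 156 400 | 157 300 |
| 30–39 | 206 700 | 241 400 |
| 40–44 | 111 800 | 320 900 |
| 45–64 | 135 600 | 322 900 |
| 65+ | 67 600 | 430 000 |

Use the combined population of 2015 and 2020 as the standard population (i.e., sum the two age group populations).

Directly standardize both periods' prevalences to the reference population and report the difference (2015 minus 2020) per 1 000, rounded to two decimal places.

6.38

Combined standard total = 2 491 400; weights = 0.1368, 0.1259, 0.1799, 0.1737, 0.1840, 0.1997.
2015: 0.1368×4.6 + 0.1259×10.4 + 0.1799×23.6 + 0.1737×54.1 + 0.1840×59.8 + 0.1997×103.8 = 47.3162 per 1 000.
2020: 0.1368×3.7 + 0.1259×10.8 + 0.1799×24.8 + 0.1737×45.4 + 0.1840×49.4 + 0.1997×88.3 = 40.9386 per 1 000.
Difference = 47.3162 − 40.9386 = 6.3776.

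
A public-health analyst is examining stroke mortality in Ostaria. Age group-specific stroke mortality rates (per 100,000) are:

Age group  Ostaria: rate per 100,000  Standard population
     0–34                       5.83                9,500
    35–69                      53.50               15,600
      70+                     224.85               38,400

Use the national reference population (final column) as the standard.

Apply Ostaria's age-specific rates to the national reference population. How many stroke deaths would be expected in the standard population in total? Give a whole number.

Expected stroke deaths = Σ (standard pop × age-specific rate ÷ 100,000)
= 9,500×5.83/100,000 + 15,600×53.50/100,000 + 38,400×224.85/100,000
= 0.55 + 8.35 + 86.34 = 95.24.

95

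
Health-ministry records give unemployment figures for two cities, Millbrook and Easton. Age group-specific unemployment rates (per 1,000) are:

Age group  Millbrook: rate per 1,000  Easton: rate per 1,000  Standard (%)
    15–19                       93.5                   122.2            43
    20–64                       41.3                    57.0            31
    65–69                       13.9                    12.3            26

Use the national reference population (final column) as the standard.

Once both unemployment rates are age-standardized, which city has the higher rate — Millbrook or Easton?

Easton

Standard weights: 0.43, 0.31, 0.26.
Millbrook: 0.4300×93.5 + 0.3100×41.3 + 0.2600×13.9 = 56.6220 per 1,000.
Easton: 0.4300×122.2 + 0.3100×57.0 + 0.2600×12.3 = 73.4140 per 1,000.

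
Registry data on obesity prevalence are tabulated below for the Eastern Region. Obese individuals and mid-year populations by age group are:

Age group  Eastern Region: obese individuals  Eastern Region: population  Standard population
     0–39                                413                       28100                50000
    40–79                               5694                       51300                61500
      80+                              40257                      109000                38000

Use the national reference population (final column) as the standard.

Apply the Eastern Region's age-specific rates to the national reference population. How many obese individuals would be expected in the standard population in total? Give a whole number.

Age-specific rates per 1000 for the Eastern Region: 14.698, 110.994, 369.330.
Expected obese individuals = Σ (standard pop × age-specific rate ÷ 1000)
= 50000×14.698/1000 + 61500×110.994/1000 + 38000×369.330/1000
= 734.88 + 6826.14 + 14034.55 = 21595.57.

21596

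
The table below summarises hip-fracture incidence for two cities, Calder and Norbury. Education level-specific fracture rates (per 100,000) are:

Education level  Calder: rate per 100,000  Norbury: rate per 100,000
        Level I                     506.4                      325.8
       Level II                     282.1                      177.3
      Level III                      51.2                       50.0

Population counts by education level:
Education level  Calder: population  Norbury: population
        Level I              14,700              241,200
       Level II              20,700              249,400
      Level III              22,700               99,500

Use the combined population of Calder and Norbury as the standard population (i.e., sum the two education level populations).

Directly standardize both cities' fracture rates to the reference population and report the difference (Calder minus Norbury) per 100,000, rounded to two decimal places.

Combined standard total = 648,200; weights = 0.3948, 0.4167, 0.1885.
Calder: 0.3948×506.4 + 0.4167×282.1 + 0.1885×51.2 = 327.1207 per 100,000.
Norbury: 0.3948×325.8 + 0.4167×177.3 + 0.1885×50.0 = 211.9268 per 100,000.
Difference = 327.1207 − 211.9268 = 115.1939.

115.19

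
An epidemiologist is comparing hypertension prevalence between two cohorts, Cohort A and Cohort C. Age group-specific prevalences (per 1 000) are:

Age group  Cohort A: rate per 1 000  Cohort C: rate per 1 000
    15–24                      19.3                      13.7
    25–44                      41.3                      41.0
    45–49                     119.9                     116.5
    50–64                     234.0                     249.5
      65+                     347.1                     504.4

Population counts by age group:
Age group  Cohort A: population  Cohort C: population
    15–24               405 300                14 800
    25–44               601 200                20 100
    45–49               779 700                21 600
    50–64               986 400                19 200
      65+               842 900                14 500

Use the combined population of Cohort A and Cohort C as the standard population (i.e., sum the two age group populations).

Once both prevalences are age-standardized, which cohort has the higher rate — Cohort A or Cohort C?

Cohort C

Combined standard total = 3 705 700; weights = 0.1134, 0.1677, 0.2162, 0.2714, 0.2314.
Cohort A: 0.1134×19.3 + 0.1677×41.3 + 0.2162×119.9 + 0.2714×234.0 + 0.2314×347.1 = 178.8481 per 1 000.
Cohort C: 0.1134×13.7 + 0.1677×41.0 + 0.2162×116.5 + 0.2714×249.5 + 0.2314×504.4 = 218.0289 per 1 000.
The crude rates (179.65 vs 173.48) would put Cohort A higher, but that reflects its age composition; once standardized to a common age structure, Cohort C has the higher underlying rate.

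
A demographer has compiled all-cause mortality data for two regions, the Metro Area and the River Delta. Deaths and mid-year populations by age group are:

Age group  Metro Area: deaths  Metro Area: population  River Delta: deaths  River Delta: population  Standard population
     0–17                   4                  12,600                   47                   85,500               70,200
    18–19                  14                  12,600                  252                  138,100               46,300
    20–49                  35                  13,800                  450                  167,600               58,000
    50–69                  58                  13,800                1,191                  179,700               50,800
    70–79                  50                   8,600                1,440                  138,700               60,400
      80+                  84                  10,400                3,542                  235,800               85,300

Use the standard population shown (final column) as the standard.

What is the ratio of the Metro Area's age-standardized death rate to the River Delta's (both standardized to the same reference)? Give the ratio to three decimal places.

0.584

Age-specific rates per 1,000 for the Metro Area: 0.317, 1.111, 2.536, 4.203, 5.814, 8.077.
For the River Delta: 0.550, 1.825, 2.685, 6.628, 10.382, 15.021.
Standard total = 371,000; weights = 0.1892, 0.1248, 0.1563, 0.1369, 0.1628, 0.2299.
The Metro Area: 0.1892×0.317 + 0.1248×1.111 + 0.1563×2.536 + 0.1369×4.203 + 0.1628×5.814 + 0.2299×8.077 = 3.9743 per 1,000.
The River Delta: 0.1892×0.550 + 0.1248×1.825 + 0.1563×2.685 + 0.1369×6.628 + 0.1628×10.382 + 0.2299×15.021 = 6.8029 per 1,000.
Ratio = 3.9743 ÷ 6.8029 = 0.58420.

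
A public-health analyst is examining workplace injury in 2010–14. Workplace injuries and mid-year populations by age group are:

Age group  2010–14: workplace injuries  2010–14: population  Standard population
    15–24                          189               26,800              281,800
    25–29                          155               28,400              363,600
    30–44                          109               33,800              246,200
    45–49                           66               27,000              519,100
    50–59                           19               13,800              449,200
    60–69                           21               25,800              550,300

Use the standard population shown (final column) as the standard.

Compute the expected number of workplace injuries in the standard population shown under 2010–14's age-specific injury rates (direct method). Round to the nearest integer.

7101

Age-specific rates per 10,000 for 2010–14: 70.52, 54.58, 32.25, 24.44, 13.77, 8.14.
Expected workplace injuries = Σ (standard pop × age-specific rate ÷ 10,000)
= 281,800×70.52/10,000 + 363,600×54.58/10,000 + 246,200×32.25/10,000 + 519,100×24.44/10,000 + 449,200×13.77/10,000 + 550,300×8.14/10,000
= 1987.32 + 1984.44 + 793.96 + 1268.91 + 618.46 + 447.92 = 7101.01.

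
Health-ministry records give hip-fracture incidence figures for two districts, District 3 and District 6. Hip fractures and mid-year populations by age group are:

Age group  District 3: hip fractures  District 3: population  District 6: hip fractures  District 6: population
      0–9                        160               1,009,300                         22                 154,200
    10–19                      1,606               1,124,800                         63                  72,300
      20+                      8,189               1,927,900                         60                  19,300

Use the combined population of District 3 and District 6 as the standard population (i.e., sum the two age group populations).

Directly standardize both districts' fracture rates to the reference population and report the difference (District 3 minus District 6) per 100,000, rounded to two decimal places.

67.37

Age-specific rates per 100,000 for District 3: 15.85, 142.78, 424.76.
For District 6: 14.27, 87.14, 310.88.
Combined standard total = 4,307,800; weights = 0.2701, 0.2779, 0.4520.
District 3: 0.2701×15.85 + 0.2779×142.78 + 0.4520×424.76 = 235.9593 per 100,000.
District 6: 0.2701×14.27 + 0.2779×87.14 + 0.4520×310.88 = 168.5915 per 100,000.
Difference = 235.9593 − 168.5915 = 67.3678.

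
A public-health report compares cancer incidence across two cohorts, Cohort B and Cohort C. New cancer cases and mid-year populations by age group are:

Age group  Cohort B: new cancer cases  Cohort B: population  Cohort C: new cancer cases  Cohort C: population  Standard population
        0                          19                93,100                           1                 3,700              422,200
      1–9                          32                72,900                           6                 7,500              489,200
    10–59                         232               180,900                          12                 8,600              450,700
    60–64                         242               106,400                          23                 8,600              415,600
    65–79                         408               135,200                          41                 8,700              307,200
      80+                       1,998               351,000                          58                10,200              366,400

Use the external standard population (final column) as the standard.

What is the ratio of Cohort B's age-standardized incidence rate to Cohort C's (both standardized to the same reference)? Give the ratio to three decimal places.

Age-specific rates per 100,000 for Cohort B: 20.41, 43.90, 128.25, 227.44, 301.78, 569.23.
For Cohort C: 27.03, 80.00, 139.53, 267.44, 471.26, 568.63.
Standard total = 2,451,300; weights = 0.1722, 0.1996, 0.1839, 0.1695, 0.1253, 0.1495.
Cohort B: 0.1722×20.41 + 0.1996×43.90 + 0.1839×128.25 + 0.1695×227.44 + 0.1253×301.78 + 0.1495×569.23 = 197.3191 per 100,000.
Cohort C: 0.1722×27.03 + 0.1996×80.00 + 0.1839×139.53 + 0.1695×267.44 + 0.1253×471.26 + 0.1495×568.63 = 235.6715 per 100,000.
Ratio = 197.3191 ÷ 235.6715 = 0.83726.

0.837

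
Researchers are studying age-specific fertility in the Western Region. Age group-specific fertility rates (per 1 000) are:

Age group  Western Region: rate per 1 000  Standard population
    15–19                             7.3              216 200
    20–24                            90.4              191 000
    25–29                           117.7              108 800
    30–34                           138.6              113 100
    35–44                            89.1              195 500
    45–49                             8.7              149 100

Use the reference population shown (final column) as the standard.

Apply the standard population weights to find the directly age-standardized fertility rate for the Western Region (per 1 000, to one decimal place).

Standard total = 973 700; weights = 0.2220, 0.1962, 0.1117, 0.1162, 0.2008, 0.1531.
Standardized rate: 0.2220×7.3 + 0.1962×90.4 + 0.1117×117.7 + 0.1162×138.6 + 0.2008×89.1 + 0.1531×8.7 = 67.8261 per 1 000.

67.8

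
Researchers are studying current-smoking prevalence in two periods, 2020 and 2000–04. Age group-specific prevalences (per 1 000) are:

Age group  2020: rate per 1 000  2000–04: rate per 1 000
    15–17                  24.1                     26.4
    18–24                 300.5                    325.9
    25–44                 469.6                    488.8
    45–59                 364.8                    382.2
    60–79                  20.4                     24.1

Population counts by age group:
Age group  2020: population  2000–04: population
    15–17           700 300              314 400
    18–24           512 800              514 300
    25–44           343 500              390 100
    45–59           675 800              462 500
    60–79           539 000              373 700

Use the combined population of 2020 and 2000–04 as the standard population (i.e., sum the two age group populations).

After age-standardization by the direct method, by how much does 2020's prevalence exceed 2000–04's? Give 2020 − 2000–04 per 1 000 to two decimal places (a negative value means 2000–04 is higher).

Combined standard total = 4 826 400; weights = 0.2102, 0.2128, 0.1520, 0.2358, 0.1891.
2020: 0.2102×24.1 + 0.2128×300.5 + 0.1520×469.6 + 0.2358×364.8 + 0.1891×20.4 = 230.2891 per 1 000.
2000–04: 0.2102×26.4 + 0.2128×325.9 + 0.1520×488.8 + 0.2358×382.2 + 0.1891×24.1 = 243.8998 per 1 000.
Difference = 230.2891 − 243.8998 = -13.6107.

-13.61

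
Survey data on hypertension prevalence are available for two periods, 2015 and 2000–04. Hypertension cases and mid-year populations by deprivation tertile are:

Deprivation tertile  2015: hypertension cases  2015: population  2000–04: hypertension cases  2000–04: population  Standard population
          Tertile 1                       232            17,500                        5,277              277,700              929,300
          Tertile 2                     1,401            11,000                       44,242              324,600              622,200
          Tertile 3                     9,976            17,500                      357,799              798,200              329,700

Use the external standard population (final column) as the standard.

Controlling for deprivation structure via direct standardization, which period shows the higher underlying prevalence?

Deprivation-specific rates per 1,000 for 2015: 13.257, 127.364, 570.057.
For 2000–04: 19.003, 136.297, 448.257.
Standard total = 1,881,200; weights = 0.4940, 0.3307, 0.1753.
2015: 0.4940×13.257 + 0.3307×127.364 + 0.1753×570.057 = 148.5825 per 1,000.
2000–04: 0.4940×19.003 + 0.3307×136.297 + 0.1753×448.257 = 133.0286 per 1,000.
The crude rates (252.37 vs 290.84) would put 2000–04 higher, but that reflects its deprivation composition; once standardized to a common deprivation structure, 2015 has the higher underlying rate.

2015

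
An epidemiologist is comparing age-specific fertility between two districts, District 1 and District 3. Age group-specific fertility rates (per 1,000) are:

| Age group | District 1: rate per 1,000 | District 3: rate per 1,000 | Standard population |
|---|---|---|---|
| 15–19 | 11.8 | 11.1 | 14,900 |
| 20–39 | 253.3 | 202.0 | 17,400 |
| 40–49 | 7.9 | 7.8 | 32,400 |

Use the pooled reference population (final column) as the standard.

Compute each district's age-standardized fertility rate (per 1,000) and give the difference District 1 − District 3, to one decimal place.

14.0

Standard total = 64,700; weights = 0.2303, 0.2689, 0.5008.
District 1: 0.2303×11.8 + 0.2689×253.3 + 0.5008×7.9 = 74.7944 per 1,000.
District 3: 0.2303×11.1 + 0.2689×202.0 + 0.5008×7.8 = 60.7869 per 1,000.
Difference = 74.7944 − 60.7869 = 14.0076.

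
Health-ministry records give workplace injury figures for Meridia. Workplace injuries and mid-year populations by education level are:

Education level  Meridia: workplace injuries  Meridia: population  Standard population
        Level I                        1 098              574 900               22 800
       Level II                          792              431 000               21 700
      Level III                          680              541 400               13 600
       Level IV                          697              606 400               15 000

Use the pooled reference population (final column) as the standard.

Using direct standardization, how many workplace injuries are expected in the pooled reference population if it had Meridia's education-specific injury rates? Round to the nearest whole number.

Education-specific rates per 10 000 for Meridia: 19.10, 18.38, 12.56, 11.49.
Expected workplace injuries = Σ (standard pop × education-specific rate ÷ 10 000)
= 22 800×19.10/10 000 + 21 700×18.38/10 000 + 13 600×12.56/10 000 + 15 000×11.49/10 000
= 43.55 + 39.88 + 17.08 + 17.24 = 117.74.

118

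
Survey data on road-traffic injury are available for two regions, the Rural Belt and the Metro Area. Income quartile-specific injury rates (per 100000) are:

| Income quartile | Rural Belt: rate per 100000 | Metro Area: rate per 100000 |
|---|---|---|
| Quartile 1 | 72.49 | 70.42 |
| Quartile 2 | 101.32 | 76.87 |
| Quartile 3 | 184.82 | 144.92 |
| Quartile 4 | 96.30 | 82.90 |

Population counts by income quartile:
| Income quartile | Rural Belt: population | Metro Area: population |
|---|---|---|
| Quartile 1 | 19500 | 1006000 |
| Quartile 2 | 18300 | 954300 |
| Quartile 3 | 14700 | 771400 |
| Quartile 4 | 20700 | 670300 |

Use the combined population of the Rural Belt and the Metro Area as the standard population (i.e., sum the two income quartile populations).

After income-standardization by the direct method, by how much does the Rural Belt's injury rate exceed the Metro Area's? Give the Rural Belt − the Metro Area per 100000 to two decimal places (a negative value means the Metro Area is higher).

Combined standard total = 3475200; weights = 0.2951, 0.2799, 0.2262, 0.1988.
The Rural Belt: 0.2951×72.49 + 0.2799×101.32 + 0.2262×184.82 + 0.1988×96.30 = 110.7023 per 100000.
The Metro Area: 0.2951×70.42 + 0.2799×76.87 + 0.2262×144.92 + 0.1988×82.90 = 91.5588 per 100000.
Difference = 110.7023 − 91.5588 = 19.1435.

19.14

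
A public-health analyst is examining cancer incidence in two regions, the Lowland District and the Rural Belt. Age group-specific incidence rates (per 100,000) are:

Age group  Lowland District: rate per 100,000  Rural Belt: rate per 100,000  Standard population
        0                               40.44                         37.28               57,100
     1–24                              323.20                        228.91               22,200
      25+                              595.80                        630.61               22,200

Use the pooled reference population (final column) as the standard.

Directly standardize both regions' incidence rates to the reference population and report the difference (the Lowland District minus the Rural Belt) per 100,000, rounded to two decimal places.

14.79

Standard total = 101,500; weights = 0.5626, 0.2187, 0.2187.
The Lowland District: 0.5626×40.44 + 0.2187×323.20 + 0.2187×595.80 = 223.7529 per 100,000.
The Rural Belt: 0.5626×37.28 + 0.2187×228.91 + 0.2187×630.61 = 208.9658 per 100,000.
Difference = 223.7529 − 208.9658 = 14.7871.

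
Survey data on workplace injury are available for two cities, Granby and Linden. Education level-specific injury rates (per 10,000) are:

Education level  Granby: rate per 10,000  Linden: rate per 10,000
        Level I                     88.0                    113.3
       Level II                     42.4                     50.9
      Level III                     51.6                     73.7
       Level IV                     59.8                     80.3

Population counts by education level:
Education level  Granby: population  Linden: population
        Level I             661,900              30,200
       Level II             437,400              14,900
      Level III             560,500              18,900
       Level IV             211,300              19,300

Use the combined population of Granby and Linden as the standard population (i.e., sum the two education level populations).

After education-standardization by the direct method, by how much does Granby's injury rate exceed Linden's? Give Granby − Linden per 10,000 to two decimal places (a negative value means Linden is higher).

-19.90

Combined standard total = 1,954,400; weights = 0.3541, 0.2314, 0.2965, 0.1180.
Granby: 0.3541×88.0 + 0.2314×42.4 + 0.2965×51.6 + 0.1180×59.8 = 63.3285 per 10,000.
Linden: 0.3541×113.3 + 0.2314×50.9 + 0.2965×73.7 + 0.1180×80.3 = 83.2255 per 10,000.
Difference = 63.3285 − 83.2255 = -19.8970.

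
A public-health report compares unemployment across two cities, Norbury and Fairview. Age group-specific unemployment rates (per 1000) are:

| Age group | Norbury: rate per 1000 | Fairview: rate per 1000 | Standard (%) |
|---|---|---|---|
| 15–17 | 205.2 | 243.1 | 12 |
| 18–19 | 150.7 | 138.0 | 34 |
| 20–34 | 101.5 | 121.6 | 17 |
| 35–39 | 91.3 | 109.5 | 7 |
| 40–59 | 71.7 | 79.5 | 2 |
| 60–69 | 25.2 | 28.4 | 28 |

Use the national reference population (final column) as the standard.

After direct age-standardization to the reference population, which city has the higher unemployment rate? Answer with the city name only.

Standard weights: 0.12, 0.34, 0.17, 0.07, 0.02, 0.28.
Norbury: 0.1200×205.2 + 0.3400×150.7 + 0.1700×101.5 + 0.0700×91.3 + 0.0200×71.7 + 0.2800×25.2 = 107.9980 per 1000.
Fairview: 0.1200×243.1 + 0.3400×138.0 + 0.1700×121.6 + 0.0700×109.5 + 0.0200×79.5 + 0.2800×28.4 = 113.9710 per 1000.

Fairview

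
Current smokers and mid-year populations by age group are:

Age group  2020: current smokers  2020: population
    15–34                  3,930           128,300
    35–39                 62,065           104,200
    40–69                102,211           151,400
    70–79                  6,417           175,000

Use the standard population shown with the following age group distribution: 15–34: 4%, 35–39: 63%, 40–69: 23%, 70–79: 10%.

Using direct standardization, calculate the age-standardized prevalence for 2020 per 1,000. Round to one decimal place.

535.4

Age-specific rates per 1,000 for 2020: 30.631, 595.633, 675.106, 36.669.
Standard weights: 0.04, 0.63, 0.23, 0.10.
Standardized rate: 0.0400×30.631 + 0.6300×595.633 + 0.2300×675.106 + 0.1000×36.669 = 535.4155 per 1,000.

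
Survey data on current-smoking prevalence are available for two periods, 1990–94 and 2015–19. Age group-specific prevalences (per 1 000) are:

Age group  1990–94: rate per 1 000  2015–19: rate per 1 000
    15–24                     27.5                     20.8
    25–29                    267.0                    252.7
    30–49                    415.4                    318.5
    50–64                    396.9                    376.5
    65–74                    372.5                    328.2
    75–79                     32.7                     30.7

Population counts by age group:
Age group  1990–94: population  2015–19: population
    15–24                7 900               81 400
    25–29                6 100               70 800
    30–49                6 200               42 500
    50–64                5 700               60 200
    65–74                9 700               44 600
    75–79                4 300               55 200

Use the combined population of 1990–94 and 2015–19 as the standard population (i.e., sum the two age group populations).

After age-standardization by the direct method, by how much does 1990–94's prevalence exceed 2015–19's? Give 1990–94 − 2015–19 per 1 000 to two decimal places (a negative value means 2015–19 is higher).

Combined standard total = 394 600; weights = 0.2263, 0.1949, 0.1234, 0.1670, 0.1376, 0.1508.
1990–94: 0.2263×27.5 + 0.1949×267.0 + 0.1234×415.4 + 0.1670×396.9 + 0.1376×372.5 + 0.1508×32.7 = 231.9973 per 1 000.
2015–19: 0.2263×20.8 + 0.1949×252.7 + 0.1234×318.5 + 0.1670×376.5 + 0.1376×328.2 + 0.1508×30.7 = 205.9308 per 1 000.
Difference = 231.9973 − 205.9308 = 26.0665.

26.07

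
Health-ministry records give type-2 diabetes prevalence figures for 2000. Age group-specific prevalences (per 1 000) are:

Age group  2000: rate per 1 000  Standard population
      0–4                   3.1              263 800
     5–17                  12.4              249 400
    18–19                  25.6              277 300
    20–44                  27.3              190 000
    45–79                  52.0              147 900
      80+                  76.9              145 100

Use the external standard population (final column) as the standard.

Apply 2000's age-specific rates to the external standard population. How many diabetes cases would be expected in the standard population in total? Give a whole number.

35045

Expected diabetes cases = Σ (standard pop × age-specific rate ÷ 1 000)
= 263 800×3.1/1 000 + 249 400×12.4/1 000 + 277 300×25.6/1 000 + 190 000×27.3/1 000 + 147 900×52.0/1 000 + 145 100×76.9/1 000
= 817.78 + 3092.56 + 7098.88 + 5187.00 + 7690.80 + 11158.19 = 35045.21.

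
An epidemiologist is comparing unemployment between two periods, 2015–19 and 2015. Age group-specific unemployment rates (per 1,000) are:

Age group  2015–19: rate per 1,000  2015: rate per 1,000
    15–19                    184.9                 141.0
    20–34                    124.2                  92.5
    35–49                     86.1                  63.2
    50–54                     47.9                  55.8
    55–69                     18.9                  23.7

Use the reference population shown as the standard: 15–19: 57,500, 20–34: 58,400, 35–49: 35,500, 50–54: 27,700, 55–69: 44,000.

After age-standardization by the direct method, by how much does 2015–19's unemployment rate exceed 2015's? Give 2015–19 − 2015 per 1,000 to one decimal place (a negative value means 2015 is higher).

21.3

Standard total = 223,100; weights = 0.2577, 0.2618, 0.1591, 0.1242, 0.1972.
2015–19: 0.2577×184.9 + 0.2618×124.2 + 0.1591×86.1 + 0.1242×47.9 + 0.1972×18.9 = 103.5411 per 1,000.
2015: 0.2577×141.0 + 0.2618×92.5 + 0.1591×63.2 + 0.1242×55.8 + 0.1972×23.7 = 82.2123 per 1,000.
Difference = 103.5411 − 82.2123 = 21.3288.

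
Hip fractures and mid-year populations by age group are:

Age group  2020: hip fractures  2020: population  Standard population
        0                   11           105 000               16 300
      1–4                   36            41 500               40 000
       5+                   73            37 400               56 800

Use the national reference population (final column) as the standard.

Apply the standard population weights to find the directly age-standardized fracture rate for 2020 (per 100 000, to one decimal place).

130.2

Age-specific rates per 100 000 for 2020: 10.48, 86.75, 195.19.
Standard total = 113 100; weights = 0.1441, 0.3537, 0.5022.
Standardized rate: 0.1441×10.48 + 0.3537×86.75 + 0.5022×195.19 = 130.2146 per 100 000.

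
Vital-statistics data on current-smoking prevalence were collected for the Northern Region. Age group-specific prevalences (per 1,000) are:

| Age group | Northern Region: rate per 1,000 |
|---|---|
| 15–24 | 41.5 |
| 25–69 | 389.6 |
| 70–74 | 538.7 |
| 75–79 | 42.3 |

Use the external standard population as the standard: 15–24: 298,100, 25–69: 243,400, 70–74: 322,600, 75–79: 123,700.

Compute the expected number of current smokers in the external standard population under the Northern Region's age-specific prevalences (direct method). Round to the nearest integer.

Expected current smokers = Σ (standard pop × age-specific rate ÷ 1,000)
= 298,100×41.5/1,000 + 243,400×389.6/1,000 + 322,600×538.7/1,000 + 123,700×42.3/1,000
= 12371.15 + 94828.64 + 173784.62 + 5232.51 = 286216.92.

286217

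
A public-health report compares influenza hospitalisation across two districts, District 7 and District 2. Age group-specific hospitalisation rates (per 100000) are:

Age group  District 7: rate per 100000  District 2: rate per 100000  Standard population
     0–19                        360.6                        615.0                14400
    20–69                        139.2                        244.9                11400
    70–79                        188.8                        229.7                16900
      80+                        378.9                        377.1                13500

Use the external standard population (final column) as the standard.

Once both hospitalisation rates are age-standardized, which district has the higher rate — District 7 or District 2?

Standard total = 56200; weights = 0.2562, 0.2028, 0.3007, 0.2402.
District 7: 0.2562×360.6 + 0.2028×139.2 + 0.3007×188.8 + 0.2402×378.9 = 268.4233 per 100000.
District 2: 0.2562×615.0 + 0.2028×244.9 + 0.3007×229.7 + 0.2402×377.1 = 366.9153 per 100000.

District 2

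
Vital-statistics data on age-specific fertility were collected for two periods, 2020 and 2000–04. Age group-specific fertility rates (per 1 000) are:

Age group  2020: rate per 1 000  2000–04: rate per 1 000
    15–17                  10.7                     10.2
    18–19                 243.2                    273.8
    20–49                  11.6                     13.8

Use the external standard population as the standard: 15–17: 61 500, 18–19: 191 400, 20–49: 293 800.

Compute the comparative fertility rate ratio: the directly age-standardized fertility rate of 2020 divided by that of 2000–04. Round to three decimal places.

Standard total = 546 700; weights = 0.1125, 0.3501, 0.5374.
2020: 0.1125×10.7 + 0.3501×243.2 + 0.5374×11.6 = 92.5821 per 1 000.
2000–04: 0.1125×10.2 + 0.3501×273.8 + 0.5374×13.8 = 104.4212 per 1 000.
Ratio = 92.5821 ÷ 104.4212 = 0.88662.

0.887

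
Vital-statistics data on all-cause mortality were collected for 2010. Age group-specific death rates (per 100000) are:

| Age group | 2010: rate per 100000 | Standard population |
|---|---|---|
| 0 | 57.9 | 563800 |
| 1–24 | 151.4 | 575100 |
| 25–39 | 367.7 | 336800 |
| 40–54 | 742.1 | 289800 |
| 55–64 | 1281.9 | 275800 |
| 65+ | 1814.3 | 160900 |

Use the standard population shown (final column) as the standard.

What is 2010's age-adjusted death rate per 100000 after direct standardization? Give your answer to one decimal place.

501.4

Standard total = 2202200; weights = 0.2560, 0.2611, 0.1529, 0.1316, 0.1252, 0.0731.
Standardized rate: 0.2560×57.9 + 0.2611×151.4 + 0.1529×367.7 + 0.1316×742.1 + 0.1252×1281.9 + 0.0731×1814.3 = 501.3555 per 100000.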